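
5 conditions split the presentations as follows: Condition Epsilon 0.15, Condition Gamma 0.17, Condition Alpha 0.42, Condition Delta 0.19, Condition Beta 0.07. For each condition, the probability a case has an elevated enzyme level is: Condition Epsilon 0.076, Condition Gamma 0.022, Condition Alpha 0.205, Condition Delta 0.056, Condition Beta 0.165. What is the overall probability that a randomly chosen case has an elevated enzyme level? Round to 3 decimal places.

Unnormalized posteriors (prior × likelihood):
  Condition Epsilon: 0.15 × 0.076 = 0.0114
  Condition Gamma: 0.17 × 0.022 = 0.00374
  Condition Alpha: 0.42 × 0.205 = 0.0861
  Condition Delta: 0.19 × 0.056 = 0.01064
  Condition Beta: 0.07 × 0.165 = 0.01155
P(elevated) = 0.0114 + 0.00374 + 0.0861 + 0.01064 + 0.01155 = 0.12343 → 0.123.

0.123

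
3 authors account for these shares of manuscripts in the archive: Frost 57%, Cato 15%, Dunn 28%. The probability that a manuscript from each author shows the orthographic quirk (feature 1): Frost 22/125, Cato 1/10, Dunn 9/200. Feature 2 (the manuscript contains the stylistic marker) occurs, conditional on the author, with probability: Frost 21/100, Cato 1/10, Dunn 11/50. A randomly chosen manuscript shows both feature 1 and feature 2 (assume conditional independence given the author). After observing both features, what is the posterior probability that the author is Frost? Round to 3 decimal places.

0.831

Prior × likelihood for each hypothesis:
  Frost: 0.57 × 0.176 × 0.21 = 0.0210672
  Cato: 0.15 × 0.1 × 0.1 = 0.0015
  Dunn: 0.28 × 0.045 × 0.22 = 0.002772
Normalizing constant = 0.0253392.
P(Frost | evidence) = 0.0210672 / 0.0253392 ≈ 0.831.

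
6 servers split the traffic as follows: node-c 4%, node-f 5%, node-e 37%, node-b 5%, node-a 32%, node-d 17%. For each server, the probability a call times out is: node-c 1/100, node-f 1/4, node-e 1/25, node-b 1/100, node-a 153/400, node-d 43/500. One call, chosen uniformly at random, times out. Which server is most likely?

Unnormalized posteriors (prior × likelihood):
  node-c: 0.04 × 0.01 = 0.0004
  node-f: 0.05 × 0.25 = 0.0125
  node-e: 0.37 × 0.04 = 0.0148
  node-b: 0.05 × 0.01 = 0.0005
  node-a: 0.32 × 0.3825 = 0.1224
  node-d: 0.17 × 0.086 = 0.01462
Total = 0.16522.
Largest term belongs to node-a, so node-a is most probable.

node-a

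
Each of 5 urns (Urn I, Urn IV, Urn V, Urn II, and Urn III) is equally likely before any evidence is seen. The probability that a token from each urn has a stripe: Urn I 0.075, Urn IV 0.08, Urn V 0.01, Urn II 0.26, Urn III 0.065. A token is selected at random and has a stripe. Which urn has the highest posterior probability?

With a uniform prior (1/5 each), posterior ∝ likelihood:
  Urn I: 0.075
  Urn IV: 0.08
  Urn V: 0.01
  Urn II: 0.26
  Urn III: 0.065
Sum = 0.49.
Largest term belongs to Urn II, so Urn II is most probable.

Urn II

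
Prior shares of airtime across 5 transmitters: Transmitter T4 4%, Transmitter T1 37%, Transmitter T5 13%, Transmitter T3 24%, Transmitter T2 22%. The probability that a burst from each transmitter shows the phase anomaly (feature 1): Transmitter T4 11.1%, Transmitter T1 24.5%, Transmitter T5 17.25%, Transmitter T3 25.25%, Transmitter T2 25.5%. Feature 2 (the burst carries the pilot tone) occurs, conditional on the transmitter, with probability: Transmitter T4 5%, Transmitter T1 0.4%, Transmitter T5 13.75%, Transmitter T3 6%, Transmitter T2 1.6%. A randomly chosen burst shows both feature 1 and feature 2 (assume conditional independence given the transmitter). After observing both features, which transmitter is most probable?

By Bayes' rule, posterior ∝ prior × likelihood:
  Transmitter T4: 0.04 × 0.111 × 0.05 = 0.000222
  Transmitter T1: 0.37 × 0.245 × 0.004 = 0.0003626
  Transmitter T5: 0.13 × 0.1725 × 0.1375 = 0.0030834375
  Transmitter T3: 0.24 × 0.2525 × 0.06 = 0.003636
  Transmitter T2: 0.22 × 0.255 × 0.016 = 0.0008976
Normalizing constant = 0.0082016375.
Largest term belongs to Transmitter T3, so Transmitter T3 is most probable.

Transmitter T3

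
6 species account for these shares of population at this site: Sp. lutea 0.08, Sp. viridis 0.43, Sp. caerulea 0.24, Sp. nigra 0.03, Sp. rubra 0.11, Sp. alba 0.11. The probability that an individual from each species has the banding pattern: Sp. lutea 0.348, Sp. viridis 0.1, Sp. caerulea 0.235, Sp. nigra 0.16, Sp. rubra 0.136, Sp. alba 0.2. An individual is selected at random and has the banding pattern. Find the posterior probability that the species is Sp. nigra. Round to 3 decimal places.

Compute prior × likelihood for every hypothesis:
  Sp. lutea: 0.08 × 0.348 = 0.02784
  Sp. viridis: 0.43 × 0.1 = 0.043
  Sp. caerulea: 0.24 × 0.235 = 0.0564
  Sp. nigra: 0.03 × 0.16 = 0.0048
  Sp. rubra: 0.11 × 0.136 = 0.01496
  Sp. alba: 0.11 × 0.2 = 0.022
Total = 0.169.
P(Sp. nigra | evidence) = 0.0048 / 0.169 ≈ 0.028.

0.028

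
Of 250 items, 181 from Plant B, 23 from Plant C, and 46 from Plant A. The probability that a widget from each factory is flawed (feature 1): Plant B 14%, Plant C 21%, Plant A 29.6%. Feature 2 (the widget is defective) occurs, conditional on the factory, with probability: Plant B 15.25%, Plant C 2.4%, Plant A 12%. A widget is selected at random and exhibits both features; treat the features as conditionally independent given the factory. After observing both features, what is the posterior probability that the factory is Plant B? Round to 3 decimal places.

0.688

Unnormalized posteriors (prior × likelihood):
  Plant B: 0.724 × 0.14 × 0.1525 = 0.0154574
  Plant C: 0.092 × 0.21 × 0.024 = 0.00046368
  Plant A: 0.184 × 0.296 × 0.12 = 0.00653568
Sum = 0.02245676.
P(Plant B | evidence) = 0.0154574 / 0.02245676 ≈ 0.688.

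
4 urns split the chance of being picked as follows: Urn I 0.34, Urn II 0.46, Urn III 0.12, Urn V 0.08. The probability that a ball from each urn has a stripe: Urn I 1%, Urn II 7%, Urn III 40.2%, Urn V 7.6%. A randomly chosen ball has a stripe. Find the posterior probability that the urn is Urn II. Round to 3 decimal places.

By Bayes' rule, posterior ∝ prior × likelihood:
  Urn I: 0.34 × 0.01 = 0.0034
  Urn II: 0.46 × 0.07 = 0.0322
  Urn III: 0.12 × 0.402 = 0.04824
  Urn V: 0.08 × 0.076 = 0.00608
Total = 0.08992.
P(Urn II | evidence) = 0.0322 / 0.08992 ≈ 0.358.

0.358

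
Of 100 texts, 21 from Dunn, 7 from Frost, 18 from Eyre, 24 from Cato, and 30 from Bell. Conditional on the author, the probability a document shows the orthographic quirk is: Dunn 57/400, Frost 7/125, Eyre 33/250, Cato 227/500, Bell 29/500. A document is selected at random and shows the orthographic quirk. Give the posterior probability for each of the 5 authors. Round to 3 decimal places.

Dunn 0.163, Frost 0.021, Eyre 0.129, Cato 0.592, Bell 0.095

Prior × likelihood for each hypothesis:
  Dunn: 0.21 × 0.1425 = 0.029925
  Frost: 0.07 × 0.056 = 0.00392
  Eyre: 0.18 × 0.132 = 0.02376
  Cato: 0.24 × 0.454 = 0.10896
  Bell: 0.3 × 0.058 = 0.0174
Normalizing constant = 0.183965.
P(Dunn | quirk) = 0.029925/0.183965 ≈ 0.163
P(Frost | quirk) = 0.00392/0.183965 ≈ 0.021
P(Eyre | quirk) = 0.02376/0.183965 ≈ 0.129
P(Cato | quirk) = 0.10896/0.183965 ≈ 0.592
P(Bell | quirk) = 0.0174/0.183965 ≈ 0.095
(Check: 0.163+0.021+0.129+0.592+0.095 = 1.000.)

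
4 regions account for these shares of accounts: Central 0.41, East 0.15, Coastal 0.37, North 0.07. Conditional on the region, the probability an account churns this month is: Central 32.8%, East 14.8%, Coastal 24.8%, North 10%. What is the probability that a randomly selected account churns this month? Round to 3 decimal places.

Compute prior × likelihood for every hypothesis:
  Central: 0.41 × 0.328 = 0.13448
  East: 0.15 × 0.148 = 0.0222
  Coastal: 0.37 × 0.248 = 0.09176
  North: 0.07 × 0.1 = 0.007
P(churn) = 0.13448 + 0.0222 + 0.09176 + 0.007 = 0.25544 → 0.255.

0.255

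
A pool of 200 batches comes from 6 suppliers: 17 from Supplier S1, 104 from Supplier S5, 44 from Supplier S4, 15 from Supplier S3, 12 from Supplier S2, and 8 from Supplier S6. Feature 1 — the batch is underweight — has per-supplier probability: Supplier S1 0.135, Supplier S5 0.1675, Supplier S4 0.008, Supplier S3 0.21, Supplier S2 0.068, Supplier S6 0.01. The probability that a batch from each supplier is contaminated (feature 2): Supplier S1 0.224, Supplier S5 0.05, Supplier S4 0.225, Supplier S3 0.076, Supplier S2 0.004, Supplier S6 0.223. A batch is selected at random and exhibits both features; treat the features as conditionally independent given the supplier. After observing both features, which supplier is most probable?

Supplier S5

Unnormalized posteriors (prior × likelihood):
  Supplier S1: 0.085 × 0.135 × 0.224 = 0.0025704
  Supplier S5: 0.52 × 0.1675 × 0.05 = 0.004355
  Supplier S4: 0.22 × 0.008 × 0.225 = 0.000396
  Supplier S3: 0.075 × 0.21 × 0.076 = 0.001197
  Supplier S2: 0.06 × 0.068 × 0.004 = 0.00001632
  Supplier S6: 0.04 × 0.01 × 0.223 = 0.0000892
Total = 0.00862392.
Largest term belongs to Supplier S5, so Supplier S5 is most probable.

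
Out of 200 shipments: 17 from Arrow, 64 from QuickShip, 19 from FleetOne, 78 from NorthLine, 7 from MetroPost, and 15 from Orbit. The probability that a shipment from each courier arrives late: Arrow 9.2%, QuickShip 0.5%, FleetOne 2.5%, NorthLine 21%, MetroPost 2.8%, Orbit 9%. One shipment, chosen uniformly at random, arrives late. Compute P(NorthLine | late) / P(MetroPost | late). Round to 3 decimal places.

Unnormalized posteriors (prior × likelihood):
  Arrow: 0.085 × 0.092 = 0.00782
  QuickShip: 0.32 × 0.005 = 0.0016
  FleetOne: 0.095 × 0.025 = 0.002375
  NorthLine: 0.39 × 0.21 = 0.0819
  MetroPost: 0.035 × 0.028 = 0.00098
  Orbit: 0.075 × 0.09 = 0.00675
Normalizing constant = 0.101425.
The ratio is 0.0819 / 0.00098 (the normalizer cancels) = 83.571.

83.571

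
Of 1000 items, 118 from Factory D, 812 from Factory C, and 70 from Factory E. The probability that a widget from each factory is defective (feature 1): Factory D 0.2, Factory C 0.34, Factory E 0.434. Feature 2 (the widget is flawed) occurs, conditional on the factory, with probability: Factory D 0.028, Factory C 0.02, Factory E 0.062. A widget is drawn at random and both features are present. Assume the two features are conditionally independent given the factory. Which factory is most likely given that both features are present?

Compute prior × likelihood for every hypothesis:
  Factory D: 0.118 × 0.2 × 0.028 = 0.0006608
  Factory C: 0.812 × 0.34 × 0.02 = 0.0055216
  Factory E: 0.07 × 0.434 × 0.062 = 0.00188356
Sum = 0.00806596.
Largest term belongs to Factory C, so Factory C is most probable.

Factory C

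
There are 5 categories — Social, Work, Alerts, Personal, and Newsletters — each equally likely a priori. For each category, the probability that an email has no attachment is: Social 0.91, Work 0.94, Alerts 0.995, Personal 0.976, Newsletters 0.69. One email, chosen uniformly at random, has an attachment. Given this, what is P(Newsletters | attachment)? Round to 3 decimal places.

0.634

Taking complements, P(attachment | each) = Social 0.09, Work 0.06, Alerts 0.005, Personal 0.024, Newsletters 0.31.
Since the prior is uniform, the posterior is proportional to the likelihood:
  Social: 0.09
  Work: 0.06
  Alerts: 0.005
  Personal: 0.024
  Newsletters: 0.31
Normalizing constant = 0.489.
P(Newsletters | evidence) = 0.31 / 0.489 ≈ 0.634.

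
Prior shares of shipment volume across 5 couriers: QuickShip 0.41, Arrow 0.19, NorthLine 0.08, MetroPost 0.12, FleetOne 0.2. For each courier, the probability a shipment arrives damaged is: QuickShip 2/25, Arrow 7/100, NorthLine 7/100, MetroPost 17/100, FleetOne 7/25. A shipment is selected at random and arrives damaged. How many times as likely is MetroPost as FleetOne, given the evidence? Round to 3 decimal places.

0.364

Unnormalized posteriors (prior × likelihood):
  QuickShip: 0.41 × 0.08 = 0.0328
  Arrow: 0.19 × 0.07 = 0.0133
  NorthLine: 0.08 × 0.07 = 0.0056
  MetroPost: 0.12 × 0.17 = 0.0204
  FleetOne: 0.2 × 0.28 = 0.056
Total = 0.1281.
The ratio is 0.0204 / 0.056 (the normalizer cancels) = 0.364.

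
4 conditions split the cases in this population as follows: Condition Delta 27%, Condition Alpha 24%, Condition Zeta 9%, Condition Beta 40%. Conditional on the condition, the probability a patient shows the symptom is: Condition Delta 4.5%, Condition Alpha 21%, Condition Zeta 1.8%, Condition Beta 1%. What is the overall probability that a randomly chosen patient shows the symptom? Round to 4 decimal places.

0.0682

Prior × likelihood for each hypothesis:
  Condition Delta: 0.27 × 0.045 = 0.01215
  Condition Alpha: 0.24 × 0.21 = 0.0504
  Condition Zeta: 0.09 × 0.018 = 0.00162
  Condition Beta: 0.4 × 0.01 = 0.004
P(symptomatic) = 0.01215 + 0.0504 + 0.00162 + 0.004 = 0.06817 → 0.0682.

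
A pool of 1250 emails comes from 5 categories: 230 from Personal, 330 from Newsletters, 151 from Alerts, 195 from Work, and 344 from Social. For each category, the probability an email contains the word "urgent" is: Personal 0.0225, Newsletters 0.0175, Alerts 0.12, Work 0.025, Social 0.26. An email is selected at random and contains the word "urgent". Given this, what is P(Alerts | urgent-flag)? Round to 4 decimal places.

0.1469

Prior × likelihood for each hypothesis:
  Personal: 0.184 × 0.0225 = 0.00414
  Newsletters: 0.264 × 0.0175 = 0.00462
  Alerts: 0.1208 × 0.12 = 0.014496
  Work: 0.156 × 0.025 = 0.0039
  Social: 0.2752 × 0.26 = 0.071552
Total = 0.098708.
P(Alerts | evidence) = 0.014496 / 0.098708 ≈ 0.1469.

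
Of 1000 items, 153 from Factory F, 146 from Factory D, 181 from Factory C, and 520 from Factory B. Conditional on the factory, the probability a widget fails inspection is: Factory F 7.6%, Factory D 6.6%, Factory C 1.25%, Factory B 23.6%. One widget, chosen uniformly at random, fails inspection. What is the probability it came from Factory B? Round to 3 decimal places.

Compute prior × likelihood for every hypothesis:
  Factory F: 0.153 × 0.076 = 0.011628
  Factory D: 0.146 × 0.066 = 0.009636
  Factory C: 0.181 × 0.0125 = 0.0022625
  Factory B: 0.52 × 0.236 = 0.12272
Sum = 0.1462465.
P(Factory B | evidence) = 0.12272 / 0.1462465 ≈ 0.839.

0.839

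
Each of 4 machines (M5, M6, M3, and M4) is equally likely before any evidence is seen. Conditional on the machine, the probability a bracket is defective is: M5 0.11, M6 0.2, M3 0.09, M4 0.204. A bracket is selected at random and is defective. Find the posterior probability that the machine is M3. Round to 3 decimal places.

0.149

Since the prior is uniform, the posterior is proportional to the likelihood:
  M5: 0.11
  M6: 0.2
  M3: 0.09
  M4: 0.204
Sum = 0.604.
P(M3 | evidence) = 0.09 / 0.604 ≈ 0.149.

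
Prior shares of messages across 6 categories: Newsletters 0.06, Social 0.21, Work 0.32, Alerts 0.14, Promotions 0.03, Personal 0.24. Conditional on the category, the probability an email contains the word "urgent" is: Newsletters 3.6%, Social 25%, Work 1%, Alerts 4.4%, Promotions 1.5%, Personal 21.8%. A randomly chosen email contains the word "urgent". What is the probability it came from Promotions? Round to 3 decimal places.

Prior × likelihood for each hypothesis:
  Newsletters: 0.06 × 0.036 = 0.00216
  Social: 0.21 × 0.25 = 0.0525
  Work: 0.32 × 0.01 = 0.0032
  Alerts: 0.14 × 0.044 = 0.00616
  Promotions: 0.03 × 0.015 = 0.00045
  Personal: 0.24 × 0.218 = 0.05232
Total = 0.11679.
P(Promotions | evidence) = 0.00045 / 0.11679 ≈ 0.004.

0.004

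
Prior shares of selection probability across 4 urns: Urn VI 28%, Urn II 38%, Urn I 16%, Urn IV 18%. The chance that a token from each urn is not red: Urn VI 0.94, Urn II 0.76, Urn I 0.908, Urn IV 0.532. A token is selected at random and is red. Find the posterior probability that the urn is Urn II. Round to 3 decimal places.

Taking complements, P(red | each) = Urn VI 0.06, Urn II 0.24, Urn I 0.092, Urn IV 0.468.
By Bayes' rule, posterior ∝ prior × likelihood:
  Urn VI: 0.28 × 0.06 = 0.0168
  Urn II: 0.38 × 0.24 = 0.0912
  Urn I: 0.16 × 0.092 = 0.01472
  Urn IV: 0.18 × 0.468 = 0.08424
Total = 0.20696.
P(Urn II | evidence) = 0.0912 / 0.20696 ≈ 0.441.

0.441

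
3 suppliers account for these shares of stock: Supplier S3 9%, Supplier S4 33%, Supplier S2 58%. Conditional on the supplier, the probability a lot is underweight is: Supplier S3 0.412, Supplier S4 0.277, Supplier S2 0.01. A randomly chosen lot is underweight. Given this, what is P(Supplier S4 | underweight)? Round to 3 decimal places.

Unnormalized posteriors (prior × likelihood):
  Supplier S3: 0.09 × 0.412 = 0.03708
  Supplier S4: 0.33 × 0.277 = 0.09141
  Supplier S2: 0.58 × 0.01 = 0.0058
Normalizing constant = 0.13429.
P(Supplier S4 | evidence) = 0.09141 / 0.13429 ≈ 0.681.

0.681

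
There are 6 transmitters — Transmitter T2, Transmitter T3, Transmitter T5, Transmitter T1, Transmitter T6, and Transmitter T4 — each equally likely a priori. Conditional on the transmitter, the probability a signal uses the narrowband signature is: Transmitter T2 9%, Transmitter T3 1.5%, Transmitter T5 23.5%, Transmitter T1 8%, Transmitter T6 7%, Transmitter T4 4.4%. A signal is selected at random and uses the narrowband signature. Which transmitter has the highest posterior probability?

Transmitter T5

With a uniform prior (1/6 each), posterior ∝ likelihood:
  Transmitter T2: 0.09
  Transmitter T3: 0.015
  Transmitter T5: 0.235
  Transmitter T1: 0.08
  Transmitter T6: 0.07
  Transmitter T4: 0.044
Total = 0.534.
Largest term belongs to Transmitter T5, so Transmitter T5 is most probable.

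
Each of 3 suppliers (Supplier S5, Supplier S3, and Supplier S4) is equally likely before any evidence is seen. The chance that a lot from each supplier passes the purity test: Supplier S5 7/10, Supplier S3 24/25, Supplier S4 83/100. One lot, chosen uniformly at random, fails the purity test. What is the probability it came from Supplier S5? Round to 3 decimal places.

0.588

Taking complements, P(off-spec | each) = Supplier S5 0.3, Supplier S3 0.04, Supplier S4 0.17.
Since the prior is uniform, the posterior is proportional to the likelihood:
  Supplier S5: 0.3
  Supplier S3: 0.04
  Supplier S4: 0.17
Total = 0.51.
P(Supplier S5 | evidence) = 0.3 / 0.51 ≈ 0.588.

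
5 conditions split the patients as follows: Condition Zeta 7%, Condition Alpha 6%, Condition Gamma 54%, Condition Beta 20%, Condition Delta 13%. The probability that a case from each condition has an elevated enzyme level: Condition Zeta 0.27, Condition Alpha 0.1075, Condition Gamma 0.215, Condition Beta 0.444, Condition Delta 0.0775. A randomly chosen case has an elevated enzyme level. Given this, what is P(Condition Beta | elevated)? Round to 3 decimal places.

Unnormalized posteriors (prior × likelihood):
  Condition Zeta: 0.07 × 0.27 = 0.0189
  Condition Alpha: 0.06 × 0.1075 = 0.00645
  Condition Gamma: 0.54 × 0.215 = 0.1161
  Condition Beta: 0.2 × 0.444 = 0.0888
  Condition Delta: 0.13 × 0.0775 = 0.010075
Sum = 0.240325.
P(Condition Beta | evidence) = 0.0888 / 0.240325 ≈ 0.369.

0.369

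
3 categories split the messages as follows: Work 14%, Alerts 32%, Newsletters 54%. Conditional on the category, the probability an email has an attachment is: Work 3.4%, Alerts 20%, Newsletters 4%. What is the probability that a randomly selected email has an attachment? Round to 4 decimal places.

0.0904

Unnormalized posteriors (prior × likelihood):
  Work: 0.14 × 0.034 = 0.00476
  Alerts: 0.32 × 0.2 = 0.064
  Newsletters: 0.54 × 0.04 = 0.0216
P(attachment) = 0.00476 + 0.064 + 0.0216 = 0.09036 → 0.0904.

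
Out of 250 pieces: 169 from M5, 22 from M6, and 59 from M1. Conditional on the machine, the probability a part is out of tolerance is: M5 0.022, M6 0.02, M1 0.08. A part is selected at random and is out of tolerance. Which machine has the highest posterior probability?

By Bayes' rule, posterior ∝ prior × likelihood:
  M5: 0.676 × 0.022 = 0.014872
  M6: 0.088 × 0.02 = 0.00176
  M1: 0.236 × 0.08 = 0.01888
Sum = 0.035512.
Largest term belongs to M1, so M1 is most probable.

M1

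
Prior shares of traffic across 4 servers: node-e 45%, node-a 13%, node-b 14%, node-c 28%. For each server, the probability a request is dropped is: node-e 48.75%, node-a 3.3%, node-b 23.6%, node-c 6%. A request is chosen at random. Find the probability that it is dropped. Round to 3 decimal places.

0.274

Compute prior × likelihood for every hypothesis:
  node-e: 0.45 × 0.4875 = 0.219375
  node-a: 0.13 × 0.033 = 0.00429
  node-b: 0.14 × 0.236 = 0.03304
  node-c: 0.28 × 0.06 = 0.0168
P(dropped) = 0.219375 + 0.00429 + 0.03304 + 0.0168 = 0.273505 → 0.274.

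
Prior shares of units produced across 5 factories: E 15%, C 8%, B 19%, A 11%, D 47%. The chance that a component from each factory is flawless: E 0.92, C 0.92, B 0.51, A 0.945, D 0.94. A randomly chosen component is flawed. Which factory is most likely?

Taking complements, P(flawed | each) = E 0.08, C 0.08, B 0.49, A 0.055, D 0.06.
Unnormalized posteriors (prior × likelihood):
  E: 0.15 × 0.08 = 0.012
  C: 0.08 × 0.08 = 0.0064
  B: 0.19 × 0.49 = 0.0931
  A: 0.11 × 0.055 = 0.00605
  D: 0.47 × 0.06 = 0.0282
Total = 0.14575.
Largest term belongs to B, so B is most probable.

B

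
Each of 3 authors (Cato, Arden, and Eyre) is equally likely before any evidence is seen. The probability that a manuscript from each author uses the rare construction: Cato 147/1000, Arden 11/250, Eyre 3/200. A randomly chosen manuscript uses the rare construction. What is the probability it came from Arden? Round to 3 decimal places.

0.214

Since the prior is uniform, the posterior is proportional to the likelihood:
  Cato: 0.147
  Arden: 0.044
  Eyre: 0.015
Sum = 0.206.
P(Arden | evidence) = 0.044 / 0.206 ≈ 0.214.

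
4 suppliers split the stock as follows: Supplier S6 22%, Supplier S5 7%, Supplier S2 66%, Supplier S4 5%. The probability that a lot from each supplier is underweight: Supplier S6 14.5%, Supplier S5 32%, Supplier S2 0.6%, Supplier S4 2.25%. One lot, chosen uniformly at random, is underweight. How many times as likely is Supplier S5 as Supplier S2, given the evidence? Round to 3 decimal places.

Prior × likelihood for each hypothesis:
  Supplier S6: 0.22 × 0.145 = 0.0319
  Supplier S5: 0.07 × 0.32 = 0.0224
  Supplier S2: 0.66 × 0.006 = 0.00396
  Supplier S4: 0.05 × 0.0225 = 0.001125
Sum = 0.059385.
The ratio is 0.0224 / 0.00396 (the normalizer cancels) = 5.657.

5.657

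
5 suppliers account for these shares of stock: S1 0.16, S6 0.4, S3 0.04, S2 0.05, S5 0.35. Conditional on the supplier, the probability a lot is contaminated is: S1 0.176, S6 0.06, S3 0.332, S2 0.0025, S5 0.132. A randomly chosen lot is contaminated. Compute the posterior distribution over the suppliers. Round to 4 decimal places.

S1 0.2520, S6 0.2147, S3 0.1188, S2 0.0011, S5 0.4134

Unnormalized posteriors (prior × likelihood):
  S1: 0.16 × 0.176 = 0.02816
  S6: 0.4 × 0.06 = 0.024
  S3: 0.04 × 0.332 = 0.01328
  S2: 0.05 × 0.0025 = 0.000125
  S5: 0.35 × 0.132 = 0.0462
Normalizing constant = 0.111765.
P(S1 | contaminated) = 0.02816/0.111765 ≈ 0.2520
P(S6 | contaminated) = 0.024/0.111765 ≈ 0.2147
P(S3 | contaminated) = 0.01328/0.111765 ≈ 0.1188
P(S2 | contaminated) = 0.000125/0.111765 ≈ 0.0011
P(S5 | contaminated) = 0.0462/0.111765 ≈ 0.4134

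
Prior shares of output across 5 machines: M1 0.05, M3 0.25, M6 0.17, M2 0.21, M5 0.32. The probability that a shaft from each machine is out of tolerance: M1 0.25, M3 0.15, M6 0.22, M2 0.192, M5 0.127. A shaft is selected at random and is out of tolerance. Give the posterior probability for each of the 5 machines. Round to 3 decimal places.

M1 0.074, M3 0.223, M6 0.222, M2 0.239, M5 0.241

Prior × likelihood for each hypothesis:
  M1: 0.05 × 0.25 = 0.0125
  M3: 0.25 × 0.15 = 0.0375
  M6: 0.17 × 0.22 = 0.0374
  M2: 0.21 × 0.192 = 0.04032
  M5: 0.32 × 0.127 = 0.04064
Total = 0.16836.
P(M1 | oversize) = 0.0125/0.16836 ≈ 0.074
P(M3 | oversize) = 0.0375/0.16836 ≈ 0.223
P(M6 | oversize) = 0.0374/0.16836 ≈ 0.222
P(M2 | oversize) = 0.04032/0.16836 ≈ 0.239
P(M5 | oversize) = 0.04064/0.16836 ≈ 0.241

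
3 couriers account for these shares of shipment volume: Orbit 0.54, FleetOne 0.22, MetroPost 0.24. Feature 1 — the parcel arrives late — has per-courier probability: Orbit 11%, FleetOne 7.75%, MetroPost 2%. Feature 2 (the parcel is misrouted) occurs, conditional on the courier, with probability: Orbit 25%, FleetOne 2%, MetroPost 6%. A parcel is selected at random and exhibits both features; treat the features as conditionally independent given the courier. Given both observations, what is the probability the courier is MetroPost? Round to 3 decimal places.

Prior × likelihood for each hypothesis:
  Orbit: 0.54 × 0.11 × 0.25 = 0.01485
  FleetOne: 0.22 × 0.0775 × 0.02 = 0.000341
  MetroPost: 0.24 × 0.02 × 0.06 = 0.000288
Normalizing constant = 0.015479.
P(MetroPost | evidence) = 0.000288 / 0.015479 ≈ 0.019.

0.019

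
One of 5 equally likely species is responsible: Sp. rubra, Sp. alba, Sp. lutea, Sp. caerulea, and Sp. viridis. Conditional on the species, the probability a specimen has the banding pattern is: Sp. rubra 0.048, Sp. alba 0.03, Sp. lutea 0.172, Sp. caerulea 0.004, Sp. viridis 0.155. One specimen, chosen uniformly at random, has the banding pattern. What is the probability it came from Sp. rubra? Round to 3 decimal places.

With a uniform prior (1/5 each), posterior ∝ likelihood:
  Sp. rubra: 0.048
  Sp. alba: 0.03
  Sp. lutea: 0.172
  Sp. caerulea: 0.004
  Sp. viridis: 0.155
Sum = 0.409.
P(Sp. rubra | evidence) = 0.048 / 0.409 ≈ 0.117.

0.117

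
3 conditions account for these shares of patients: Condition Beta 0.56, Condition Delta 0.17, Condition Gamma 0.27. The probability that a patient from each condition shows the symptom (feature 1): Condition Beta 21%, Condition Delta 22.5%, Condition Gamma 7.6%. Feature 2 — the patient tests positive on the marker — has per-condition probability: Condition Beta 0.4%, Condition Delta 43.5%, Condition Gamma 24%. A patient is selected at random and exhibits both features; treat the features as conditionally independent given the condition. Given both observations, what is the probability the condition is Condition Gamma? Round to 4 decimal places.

Unnormalized posteriors (prior × likelihood):
  Condition Beta: 0.56 × 0.21 × 0.004 = 0.0004704
  Condition Delta: 0.17 × 0.225 × 0.435 = 0.01663875
  Condition Gamma: 0.27 × 0.076 × 0.24 = 0.0049248
Sum = 0.02203395.
P(Condition Gamma | evidence) = 0.0049248 / 0.02203395 ≈ 0.2235.

0.2235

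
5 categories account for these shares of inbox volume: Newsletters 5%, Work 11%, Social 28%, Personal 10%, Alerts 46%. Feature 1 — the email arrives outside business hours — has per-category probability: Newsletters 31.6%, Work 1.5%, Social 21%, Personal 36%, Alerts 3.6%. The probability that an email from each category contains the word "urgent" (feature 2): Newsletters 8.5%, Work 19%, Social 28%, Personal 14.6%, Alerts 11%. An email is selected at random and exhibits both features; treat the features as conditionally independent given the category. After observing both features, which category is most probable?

Social

Compute prior × likelihood for every hypothesis:
  Newsletters: 0.05 × 0.316 × 0.085 = 0.001343
  Work: 0.11 × 0.015 × 0.19 = 0.0003135
  Social: 0.28 × 0.21 × 0.28 = 0.016464
  Personal: 0.1 × 0.36 × 0.146 = 0.005256
  Alerts: 0.46 × 0.036 × 0.11 = 0.0018216
Total = 0.0251981.
Largest term belongs to Social, so Social is most probable.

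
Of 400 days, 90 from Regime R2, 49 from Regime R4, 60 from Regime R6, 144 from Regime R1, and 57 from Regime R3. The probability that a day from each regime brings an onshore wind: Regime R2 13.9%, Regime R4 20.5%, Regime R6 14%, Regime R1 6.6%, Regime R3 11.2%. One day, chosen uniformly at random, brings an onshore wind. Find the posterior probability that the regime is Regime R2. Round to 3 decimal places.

Unnormalized posteriors (prior × likelihood):
  Regime R2: 0.225 × 0.139 = 0.031275
  Regime R4: 0.1225 × 0.205 = 0.0251125
  Regime R6: 0.15 × 0.14 = 0.021
  Regime R1: 0.36 × 0.066 = 0.02376
  Regime R3: 0.1425 × 0.112 = 0.01596
Sum = 0.1171075.
P(Regime R2 | evidence) = 0.031275 / 0.1171075 ≈ 0.267.

0.267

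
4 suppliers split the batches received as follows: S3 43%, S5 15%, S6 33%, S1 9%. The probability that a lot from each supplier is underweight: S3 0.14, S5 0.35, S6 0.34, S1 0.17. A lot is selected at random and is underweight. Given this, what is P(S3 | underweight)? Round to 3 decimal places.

0.251

Unnormalized posteriors (prior × likelihood):
  S3: 0.43 × 0.14 = 0.0602
  S5: 0.15 × 0.35 = 0.0525
  S6: 0.33 × 0.34 = 0.1122
  S1: 0.09 × 0.17 = 0.0153
Sum = 0.2402.
P(S3 | evidence) = 0.0602 / 0.2402 ≈ 0.251.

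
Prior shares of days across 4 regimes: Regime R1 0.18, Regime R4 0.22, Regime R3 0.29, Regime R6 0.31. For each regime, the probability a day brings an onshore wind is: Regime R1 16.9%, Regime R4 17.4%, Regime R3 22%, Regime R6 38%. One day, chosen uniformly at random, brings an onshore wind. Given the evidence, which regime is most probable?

Prior × likelihood for each hypothesis:
  Regime R1: 0.18 × 0.169 = 0.03042
  Regime R4: 0.22 × 0.174 = 0.03828
  Regime R3: 0.29 × 0.22 = 0.0638
  Regime R6: 0.31 × 0.38 = 0.1178
Normalizing constant = 0.2503.
Largest term belongs to Regime R6, so Regime R6 is most probable.

Regime R6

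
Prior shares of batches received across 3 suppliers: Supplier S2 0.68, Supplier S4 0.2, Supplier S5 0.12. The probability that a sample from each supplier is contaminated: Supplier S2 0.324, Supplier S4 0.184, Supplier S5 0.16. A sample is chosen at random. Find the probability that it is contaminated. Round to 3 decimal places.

Unnormalized posteriors (prior × likelihood):
  Supplier S2: 0.68 × 0.324 = 0.22032
  Supplier S4: 0.2 × 0.184 = 0.0368
  Supplier S5: 0.12 × 0.16 = 0.0192
P(contaminated) = 0.22032 + 0.0368 + 0.0192 = 0.27632 → 0.276.

0.276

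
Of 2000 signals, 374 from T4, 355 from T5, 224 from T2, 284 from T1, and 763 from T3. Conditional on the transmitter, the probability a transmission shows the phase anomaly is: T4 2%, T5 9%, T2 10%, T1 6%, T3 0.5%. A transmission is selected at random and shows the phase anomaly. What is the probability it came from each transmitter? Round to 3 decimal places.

Prior × likelihood for each hypothesis:
  T4: 0.187 × 0.02 = 0.00374
  T5: 0.1775 × 0.09 = 0.015975
  T2: 0.112 × 0.1 = 0.0112
  T1: 0.142 × 0.06 = 0.00852
  T3: 0.3815 × 0.005 = 0.0019075
Sum = 0.0413425.
P(T4 | anomaly) = 0.00374/0.0413425 ≈ 0.090
P(T5 | anomaly) = 0.015975/0.0413425 ≈ 0.386
P(T2 | anomaly) = 0.0112/0.0413425 ≈ 0.271
P(T1 | anomaly) = 0.00852/0.0413425 ≈ 0.206
P(T3 | anomaly) = 0.0019075/0.0413425 ≈ 0.046

T4 0.090, T5 0.386, T2 0.271, T1 0.206, T3 0.046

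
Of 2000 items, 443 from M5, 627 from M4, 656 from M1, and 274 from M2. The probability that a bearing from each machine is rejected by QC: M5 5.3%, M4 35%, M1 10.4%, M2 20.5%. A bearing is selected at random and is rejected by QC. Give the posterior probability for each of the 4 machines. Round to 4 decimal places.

Compute prior × likelihood for every hypothesis:
  M5: 0.2215 × 0.053 = 0.0117395
  M4: 0.3135 × 0.35 = 0.109725
  M1: 0.328 × 0.104 = 0.034112
  M2: 0.137 × 0.205 = 0.028085
Total = 0.1836615.
P(M5 | rejected) = 0.0117395/0.1836615 ≈ 0.0639
P(M4 | rejected) = 0.109725/0.1836615 ≈ 0.5974
P(M1 | rejected) = 0.034112/0.1836615 ≈ 0.1857
P(M2 | rejected) = 0.028085/0.1836615 ≈ 0.1529

M5 0.0639, M4 0.5974, M1 0.1857, M2 0.1529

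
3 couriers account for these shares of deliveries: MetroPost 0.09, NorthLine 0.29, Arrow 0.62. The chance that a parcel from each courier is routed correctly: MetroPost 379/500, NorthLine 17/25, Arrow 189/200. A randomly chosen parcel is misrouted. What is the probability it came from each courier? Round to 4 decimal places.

Taking complements, P(misrouted | each) = MetroPost 0.242, NorthLine 0.32, Arrow 0.055.
Prior × likelihood for each hypothesis:
  MetroPost: 0.09 × 0.242 = 0.02178
  NorthLine: 0.29 × 0.32 = 0.0928
  Arrow: 0.62 × 0.055 = 0.0341
Total = 0.14868.
P(MetroPost | misrouted) = 0.02178/0.14868 ≈ 0.1465
P(NorthLine | misrouted) = 0.0928/0.14868 ≈ 0.6242
P(Arrow | misrouted) = 0.0341/0.14868 ≈ 0.2294
(Check: 0.1465+0.6242+0.2294 = 1.0001.)

MetroPost 0.1465, NorthLine 0.6242, Arrow 0.2294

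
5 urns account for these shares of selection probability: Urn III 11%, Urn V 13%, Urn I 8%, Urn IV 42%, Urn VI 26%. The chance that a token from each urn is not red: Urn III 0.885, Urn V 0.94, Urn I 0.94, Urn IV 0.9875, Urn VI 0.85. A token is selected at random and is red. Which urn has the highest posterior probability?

Urn VI

Taking complements, P(red | each) = Urn III 0.115, Urn V 0.06, Urn I 0.06, Urn IV 0.0125, Urn VI 0.15.
By Bayes' rule, posterior ∝ prior × likelihood:
  Urn III: 0.11 × 0.115 = 0.01265
  Urn V: 0.13 × 0.06 = 0.0078
  Urn I: 0.08 × 0.06 = 0.0048
  Urn IV: 0.42 × 0.0125 = 0.00525
  Urn VI: 0.26 × 0.15 = 0.039
Normalizing constant = 0.0695.
Largest term belongs to Urn VI, so Urn VI is most probable.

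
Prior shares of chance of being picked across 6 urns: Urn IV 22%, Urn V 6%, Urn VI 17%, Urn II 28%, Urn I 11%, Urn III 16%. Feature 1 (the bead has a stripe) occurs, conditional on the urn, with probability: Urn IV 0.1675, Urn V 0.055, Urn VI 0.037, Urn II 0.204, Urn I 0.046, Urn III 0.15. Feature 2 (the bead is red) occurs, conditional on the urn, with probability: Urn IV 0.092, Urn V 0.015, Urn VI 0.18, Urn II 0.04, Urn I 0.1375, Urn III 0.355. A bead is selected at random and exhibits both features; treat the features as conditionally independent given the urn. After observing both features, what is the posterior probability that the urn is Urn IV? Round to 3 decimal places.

Compute prior × likelihood for every hypothesis:
  Urn IV: 0.22 × 0.1675 × 0.092 = 0.0033902
  Urn V: 0.06 × 0.055 × 0.015 = 0.0000495
  Urn VI: 0.17 × 0.037 × 0.18 = 0.0011322
  Urn II: 0.28 × 0.204 × 0.04 = 0.0022848
  Urn I: 0.11 × 0.046 × 0.1375 = 0.00069575
  Urn III: 0.16 × 0.15 × 0.355 = 0.00852
Normalizing constant = 0.01607245.
P(Urn IV | evidence) = 0.0033902 / 0.01607245 ≈ 0.211.

0.211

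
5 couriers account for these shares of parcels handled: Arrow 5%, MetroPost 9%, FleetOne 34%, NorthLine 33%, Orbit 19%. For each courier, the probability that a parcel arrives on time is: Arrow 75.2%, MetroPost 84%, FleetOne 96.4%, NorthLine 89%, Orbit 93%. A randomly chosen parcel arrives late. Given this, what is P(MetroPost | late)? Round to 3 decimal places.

Taking complements, P(late | each) = Arrow 0.248, MetroPost 0.16, FleetOne 0.036, NorthLine 0.11, Orbit 0.07.
Unnormalized posteriors (prior × likelihood):
  Arrow: 0.05 × 0.248 = 0.0124
  MetroPost: 0.09 × 0.16 = 0.0144
  FleetOne: 0.34 × 0.036 = 0.01224
  NorthLine: 0.33 × 0.11 = 0.0363
  Orbit: 0.19 × 0.07 = 0.0133
Normalizing constant = 0.08864.
P(MetroPost | evidence) = 0.0144 / 0.08864 ≈ 0.162.

0.162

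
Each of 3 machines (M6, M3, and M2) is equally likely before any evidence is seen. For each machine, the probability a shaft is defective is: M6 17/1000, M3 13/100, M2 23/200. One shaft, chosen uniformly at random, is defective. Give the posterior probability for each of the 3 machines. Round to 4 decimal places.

M6 0.0649, M3 0.4962, M2 0.4389

Since the prior is uniform, the posterior is proportional to the likelihood:
  M6: 0.017
  M3: 0.13
  M2: 0.115
Normalizing constant = 0.262.
P(M6 | defective) = 0.017/0.262 ≈ 0.0649
P(M3 | defective) = 0.13/0.262 ≈ 0.4962
P(M2 | defective) = 0.115/0.262 ≈ 0.4389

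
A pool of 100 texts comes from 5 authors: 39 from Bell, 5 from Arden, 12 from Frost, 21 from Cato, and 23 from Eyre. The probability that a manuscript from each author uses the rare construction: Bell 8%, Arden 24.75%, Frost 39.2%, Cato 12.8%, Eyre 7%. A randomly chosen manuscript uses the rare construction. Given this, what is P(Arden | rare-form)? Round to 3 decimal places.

0.093

Compute prior × likelihood for every hypothesis:
  Bell: 0.39 × 0.08 = 0.0312
  Arden: 0.05 × 0.2475 = 0.012375
  Frost: 0.12 × 0.392 = 0.04704
  Cato: 0.21 × 0.128 = 0.02688
  Eyre: 0.23 × 0.07 = 0.0161
Total = 0.133595.
P(Arden | evidence) = 0.012375 / 0.133595 ≈ 0.093.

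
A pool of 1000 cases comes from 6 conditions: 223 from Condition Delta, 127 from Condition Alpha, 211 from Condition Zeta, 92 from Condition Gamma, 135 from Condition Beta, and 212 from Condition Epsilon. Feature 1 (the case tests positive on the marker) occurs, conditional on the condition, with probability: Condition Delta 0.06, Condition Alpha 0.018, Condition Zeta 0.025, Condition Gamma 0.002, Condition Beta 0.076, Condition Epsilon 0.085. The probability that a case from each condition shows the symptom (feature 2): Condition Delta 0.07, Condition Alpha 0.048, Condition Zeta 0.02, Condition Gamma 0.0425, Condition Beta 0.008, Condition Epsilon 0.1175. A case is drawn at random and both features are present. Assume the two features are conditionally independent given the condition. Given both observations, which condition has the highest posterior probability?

Condition Epsilon

Prior × likelihood for each hypothesis:
  Condition Delta: 0.223 × 0.06 × 0.07 = 0.0009366
  Condition Alpha: 0.127 × 0.018 × 0.048 = 0.000109728
  Condition Zeta: 0.211 × 0.025 × 0.02 = 0.0001055
  Condition Gamma: 0.092 × 0.002 × 0.0425 = 0.00000782
  Condition Beta: 0.135 × 0.076 × 0.008 = 0.00008208
  Condition Epsilon: 0.212 × 0.085 × 0.1175 = 0.00211735
Sum = 0.003359078.
Largest term belongs to Condition Epsilon, so Condition Epsilon is most probable.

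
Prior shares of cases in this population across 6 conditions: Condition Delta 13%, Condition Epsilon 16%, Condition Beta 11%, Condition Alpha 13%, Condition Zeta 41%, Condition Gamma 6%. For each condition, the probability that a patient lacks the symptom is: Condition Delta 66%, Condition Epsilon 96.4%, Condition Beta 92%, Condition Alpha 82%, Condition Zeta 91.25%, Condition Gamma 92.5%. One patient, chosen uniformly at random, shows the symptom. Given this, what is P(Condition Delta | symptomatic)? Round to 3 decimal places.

Taking complements, P(symptomatic | each) = Condition Delta 0.34, Condition Epsilon 0.036, Condition Beta 0.08, Condition Alpha 0.18, Condition Zeta 0.0875, Condition Gamma 0.075.
Unnormalized posteriors (prior × likelihood):
  Condition Delta: 0.13 × 0.34 = 0.0442
  Condition Epsilon: 0.16 × 0.036 = 0.00576
  Condition Beta: 0.11 × 0.08 = 0.0088
  Condition Alpha: 0.13 × 0.18 = 0.0234
  Condition Zeta: 0.41 × 0.0875 = 0.035875
  Condition Gamma: 0.06 × 0.075 = 0.0045
Normalizing constant = 0.122535.
P(Condition Delta | evidence) = 0.0442 / 0.122535 ≈ 0.361.

0.361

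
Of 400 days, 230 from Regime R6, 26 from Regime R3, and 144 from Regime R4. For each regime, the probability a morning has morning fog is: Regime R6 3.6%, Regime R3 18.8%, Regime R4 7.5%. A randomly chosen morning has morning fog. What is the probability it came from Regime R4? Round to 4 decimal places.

Prior × likelihood for each hypothesis:
  Regime R6: 0.575 × 0.036 = 0.0207
  Regime R3: 0.065 × 0.188 = 0.01222
  Regime R4: 0.36 × 0.075 = 0.027
Normalizing constant = 0.05992.
P(Regime R4 | evidence) = 0.027 / 0.05992 ≈ 0.4506.

0.4506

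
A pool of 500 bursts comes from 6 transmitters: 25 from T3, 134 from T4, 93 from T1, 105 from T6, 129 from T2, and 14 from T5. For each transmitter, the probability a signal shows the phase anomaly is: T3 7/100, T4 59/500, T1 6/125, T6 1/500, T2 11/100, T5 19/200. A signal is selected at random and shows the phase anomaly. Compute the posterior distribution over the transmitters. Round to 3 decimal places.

T3 0.046, T4 0.419, T1 0.118, T6 0.006, T2 0.376, T5 0.035

Compute prior × likelihood for every hypothesis:
  T3: 0.05 × 0.07 = 0.0035
  T4: 0.268 × 0.118 = 0.031624
  T1: 0.186 × 0.048 = 0.008928
  T6: 0.21 × 0.002 = 0.00042
  T2: 0.258 × 0.11 = 0.02838
  T5: 0.028 × 0.095 = 0.00266
Sum = 0.075512.
P(T3 | anomaly) = 0.0035/0.075512 ≈ 0.046
P(T4 | anomaly) = 0.031624/0.075512 ≈ 0.419
P(T1 | anomaly) = 0.008928/0.075512 ≈ 0.118
P(T6 | anomaly) = 0.00042/0.075512 ≈ 0.006
P(T2 | anomaly) = 0.02838/0.075512 ≈ 0.376
P(T5 | anomaly) = 0.00266/0.075512 ≈ 0.035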